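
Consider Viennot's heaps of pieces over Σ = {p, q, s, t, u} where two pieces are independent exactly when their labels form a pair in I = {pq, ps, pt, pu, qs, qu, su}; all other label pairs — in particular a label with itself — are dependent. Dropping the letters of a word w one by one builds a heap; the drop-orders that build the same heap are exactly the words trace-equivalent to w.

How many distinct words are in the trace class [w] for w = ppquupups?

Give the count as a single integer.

piece 0:p — minimal
piece 1:p rests on {0:p}
piece 2:q — minimal
piece 3:u — minimal
piece 4:u rests on {3:u}
piece 5:p rests on {1:p}
piece 6:u rests on {4:u}
piece 7:p rests on {5:p}
piece 8:s — minimal
minimal pieces: {0:p, 2:q, 3:u, 8:s}
ways to finish when only these pieces remain (= sum over removing one remaining piece with nothing left below it):
  1 left: {2}→1  {6}→1  {7}→1  {8}→1
  2 left: {2,6}→2  {2,7}→2  {2,8}→2  {4,6}→1  {5,7}→1  {6,7}→2  {6,8}→2  {7,8}→2
  3 left: {1,5,7}→1  {2,4,6}→3  {2,5,7}→3  {2,6,7}→6  {2,6,8}→6  {2,7,8}→6  {3,4,6}→1  {4,6,7}→3  {4,6,8}→3  {5,6,7}→3  {5,7,8}→3  {6,7,8}→6
  4 left: {0,1,5,7}→1  {1,2,5,7}→4  {1,5,6,7}→4  {1,5,7,8}→4  {2,3,4,6}→4  {2,4,6,7}→12  {2,4,6,8}→12  {2,5,6,7}→12  {2,5,7,8}→12  {2,6,7,8}→24  {3,4,6,7}→4  {3,4,6,8}→4  {4,5,6,7}→6  {4,6,7,8}→12  {5,6,7,8}→12
  5 left: {0,1,2,5,7}→5  {0,1,5,6,7}→5  {0,1,5,7,8}→5  {1,2,5,6,7}→20  {1,2,5,7,8}→20  {1,4,5,6,7}→10  {1,5,6,7,8}→20  {2,3,4,6,7}→20  {2,3,4,6,8}→20  {2,4,5,6,7}→30  {2,4,6,7,8}→60  {2,5,6,7,8}→60  {3,4,5,6,7}→10  {3,4,6,7,8}→20  {4,5,6,7,8}→30
  6 left: {0,1,2,5,6,7}→30  {0,1,2,5,7,8}→30  {0,1,4,5,6,7}→15  {0,1,5,6,7,8}→30  {1,2,4,5,6,7}→60  {1,2,5,6,7,8}→120  {1,3,4,5,6,7}→20  {1,4,5,6,7,8}→60  {2,3,4,5,6,7}→60  {2,3,4,6,7,8}→120  {2,4,5,6,7,8}→180  {3,4,5,6,7,8}→60
  7 left: {0,1,2,4,5,6,7}→105  {0,1,2,5,6,7,8}→210  {0,1,3,4,5,6,7}→35  {0,1,4,5,6,7,8}→105  {1,2,3,4,5,6,7}→140  {1,2,4,5,6,7,8}→420  {1,3,4,5,6,7,8}→140  {2,3,4,5,6,7,8}→420
  placing 0:p first → 1120 extensions
  placing 2:q first → 280 extensions
  placing 3:u first → 840 extensions
  placing 8:s first → 280 extensions
total linear extensions = 2520

2520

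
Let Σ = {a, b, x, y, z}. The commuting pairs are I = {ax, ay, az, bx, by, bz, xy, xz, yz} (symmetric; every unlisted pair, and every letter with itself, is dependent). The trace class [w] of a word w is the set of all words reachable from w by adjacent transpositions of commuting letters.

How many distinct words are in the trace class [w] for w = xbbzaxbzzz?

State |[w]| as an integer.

3150

piece 0:x — minimal
piece 1:b — minimal
piece 2:b rests on {1:b}
piece 3:z — minimal
piece 4:a rests on {2:b}
piece 5:x rests on {0:x}
piece 6:b rests on {4:a}
piece 7:z rests on {3:z}
piece 8:z rests on {7:z}
piece 9:z rests on {8:z}
minimal pieces: {0:x, 1:b, 3:z}
ways to finish when only these pieces remain (= sum over removing one remaining piece with nothing left below it):
  1 left: {5}→1  {6}→1  {9}→1
  2 left: {0,5}→1  {4,6}→1  {5,6}→2  {5,9}→2  {6,9}→2  {8,9}→1
  3 left: {0,5,6}→3  {0,5,9}→3  {2,4,6}→1  {4,5,6}→3  {4,6,9}→3  {5,6,9}→6  {5,8,9}→3  {6,8,9}→3  {7,8,9}→1
  4 left: {0,4,5,6}→6  {0,5,6,9}→12  {0,5,8,9}→6  {1,2,4,6}→1  {2,4,5,6}→4  {2,4,6,9}→4  {3,7,8,9}→1  {4,5,6,9}→12  {4,6,8,9}→6  {5,6,8,9}→12  {5,7,8,9}→4  {6,7,8,9}→4
  5 left: {0,2,4,5,6}→10  {0,4,5,6,9}→30  {0,5,6,8,9}→30  {0,5,7,8,9}→10  {1,2,4,5,6}→5  {1,2,4,6,9}→5  {2,4,5,6,9}→20  {2,4,6,8,9}→10  {3,5,7,8,9}→5  {3,6,7,8,9}→5  {4,5,6,8,9}→30  {4,6,7,8,9}→10  {5,6,7,8,9}→20
  6 left: {0,1,2,4,5,6}→15  {0,2,4,5,6,9}→60  {0,3,5,7,8,9}→15  {0,4,5,6,8,9}→90  {0,5,6,7,8,9}→60  {1,2,4,5,6,9}→30  {1,2,4,6,8,9}→15  {2,4,5,6,8,9}→60  {2,4,6,7,8,9}→20  {3,4,6,7,8,9}→15  {3,5,6,7,8,9}→30  {4,5,6,7,8,9}→60
  7 left: {0,1,2,4,5,6,9}→105  {0,2,4,5,6,8,9}→210  {0,3,5,6,7,8,9}→105  {0,4,5,6,7,8,9}→210  {1,2,4,5,6,8,9}→105  {1,2,4,6,7,8,9}→35  {2,3,4,6,7,8,9}→35  {2,4,5,6,7,8,9}→140  {3,4,5,6,7,8,9}→105
  8 left: {0,1,2,4,5,6,8,9}→420  {0,2,4,5,6,7,8,9}→560  {0,3,4,5,6,7,8,9}→420  {1,2,3,4,6,7,8,9}→70  {1,2,4,5,6,7,8,9}→280  {2,3,4,5,6,7,8,9}→280
  placing 0:x first → 630 extensions
  placing 1:b first → 1260 extensions
  placing 3:z first → 1260 extensions
total linear extensions = 3150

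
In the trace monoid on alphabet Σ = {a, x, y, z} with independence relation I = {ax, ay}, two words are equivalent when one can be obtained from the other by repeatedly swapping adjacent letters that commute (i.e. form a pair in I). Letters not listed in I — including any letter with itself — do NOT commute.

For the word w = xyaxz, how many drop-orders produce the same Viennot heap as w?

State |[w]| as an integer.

0(x) covers ∅
1(y) covers 0:x
2(a) covers ∅
3(x) covers 1:y
4(z) covers 2:a, 3:x
floor of heap: 0:x, 2:a
completions by unplaced set U, small U first (add the entries for U minus each lowest piece of U):
  |U|=1: {4}:1
  |U|=2: {2,4}:1  {3,4}:1
  |U|=3: {1,3,4}:1  {2,3,4}:2
  start at 0(x): 3
  start at 2(a): 1
sum over floor = 4

4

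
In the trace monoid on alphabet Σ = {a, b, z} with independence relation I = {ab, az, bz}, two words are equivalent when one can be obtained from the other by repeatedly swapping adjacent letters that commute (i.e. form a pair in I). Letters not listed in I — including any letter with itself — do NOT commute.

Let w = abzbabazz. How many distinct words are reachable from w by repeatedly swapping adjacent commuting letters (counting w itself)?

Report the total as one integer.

piece 0:a — minimal
piece 1:b — minimal
piece 2:z — minimal
piece 3:b rests on {1:b}
piece 4:a rests on {0:a}
piece 5:b rests on {3:b}
piece 6:a rests on {4:a}
piece 7:z rests on {2:z}
piece 8:z rests on {7:z}
minimal pieces: {0:a, 1:b, 2:z}
ways to finish when only these pieces remain (= sum over removing one remaining piece with nothing left below it):
  1 left: {5}→1  {6}→1  {8}→1
  2 left: {3,5}→1  {4,6}→1  {5,6}→2  {5,8}→2  {6,8}→2  {7,8}→1
  3 left: {0,4,6}→1  {1,3,5}→1  {2,7,8}→1  {3,5,6}→3  {3,5,8}→3  {4,5,6}→3  {4,6,8}→3  {5,6,8}→6  {5,7,8}→3  {6,7,8}→3
  4 left: {0,4,5,6}→4  {0,4,6,8}→4  {1,3,5,6}→4  {1,3,5,8}→4  {2,5,7,8}→4  {2,6,7,8}→4  {3,4,5,6}→6  {3,5,6,8}→12  {3,5,7,8}→6  {4,5,6,8}→12  {4,6,7,8}→6  {5,6,7,8}→12
  5 left: {0,3,4,5,6}→10  {0,4,5,6,8}→20  {0,4,6,7,8}→10  {1,3,4,5,6}→10  {1,3,5,6,8}→20  {1,3,5,7,8}→10  {2,3,5,7,8}→10  {2,4,6,7,8}→10  {2,5,6,7,8}→20  {3,4,5,6,8}→30  {3,5,6,7,8}→30  {4,5,6,7,8}→30
  6 left: {0,1,3,4,5,6}→20  {0,2,4,6,7,8}→20  {0,3,4,5,6,8}→60  {0,4,5,6,7,8}→60  {1,2,3,5,7,8}→20  {1,3,4,5,6,8}→60  {1,3,5,6,7,8}→60  {2,3,5,6,7,8}→60  {2,4,5,6,7,8}→60  {3,4,5,6,7,8}→90
  7 left: {0,1,3,4,5,6,8}→140  {0,2,4,5,6,7,8}→140  {0,3,4,5,6,7,8}→210  {1,2,3,5,6,7,8}→140  {1,3,4,5,6,7,8}→210  {2,3,4,5,6,7,8}→210
  placing 0:a first → 560 extensions
  placing 1:b first → 560 extensions
  placing 2:z first → 560 extensions
total linear extensions = 1680

1680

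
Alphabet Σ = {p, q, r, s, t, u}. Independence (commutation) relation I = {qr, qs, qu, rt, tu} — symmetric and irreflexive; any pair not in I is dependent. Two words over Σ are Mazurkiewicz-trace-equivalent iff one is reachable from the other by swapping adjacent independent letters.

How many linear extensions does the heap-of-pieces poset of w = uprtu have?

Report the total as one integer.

drop 0:u onto floor
drop 1:p onto {0:u}
drop 2:r onto {1:p}
drop 3:t onto {1:p}
drop 4:u onto {2:r}
ground layer = {0:u}
drop-orders for the pieces not yet dropped (sum over which currently-grounded one goes next):
  1 to go: {3} 1  {4} 1
  2 to go: {2,4} 1  {3,4} 2
  3 to go: {2,3,4} 3
  if 0:u drops first: 3 orders

3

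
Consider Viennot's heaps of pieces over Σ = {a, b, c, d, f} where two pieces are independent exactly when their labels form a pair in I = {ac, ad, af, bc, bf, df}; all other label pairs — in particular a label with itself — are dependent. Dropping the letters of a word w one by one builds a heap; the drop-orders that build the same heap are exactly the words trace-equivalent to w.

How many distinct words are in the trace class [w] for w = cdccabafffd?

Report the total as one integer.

410

drop 0:c onto floor
drop 1:d onto {0:c}
drop 2:c onto {1:d}
drop 3:c onto {2:c}
drop 4:a onto floor
drop 5:b onto {1:d, 4:a}
drop 6:a onto {5:b}
drop 7:f onto {3:c}
drop 8:f onto {7:f}
drop 9:f onto {8:f}
drop 10:d onto {3:c, 5:b}
ground layer = {0:c, 4:a}
drop-orders for the pieces not yet dropped (sum over which currently-grounded one goes next):
  1 to go: {6} 1  {9} 1  {10} 1
  2 to go: {6,9} 2  {6,10} 2  {8,9} 1  {9,10} 2
  3 to go: {5,6,10} 2  {6,8,9} 3  {6,9,10} 6  {7,8,9} 1  {8,9,10} 3
  4 to go: {4,5,6,10} 2  {5,6,9,10} 8  {6,7,8,9} 4  {6,8,9,10} 12  {7,8,9,10} 4
  5 to go: {3,7,8,9,10} 4  {4,5,6,9,10} 10  {5,6,8,9,10} 20  {6,7,8,9,10} 20
  6 to go: {2,3,7,8,9,10} 4  {3,6,7,8,9,10} 24  {4,5,6,8,9,10} 30  {5,6,7,8,9,10} 40
  7 to go: {2,3,6,7,8,9,10} 28  {3,5,6,7,8,9,10} 64  {4,5,6,7,8,9,10} 70
  8 to go: {2,3,5,6,7,8,9,10} 92  {3,4,5,6,7,8,9,10} 134
  9 to go: {1,2,3,5,6,7,8,9,10} 92  {2,3,4,5,6,7,8,9,10} 226
  if 0:c drops first: 318 orders
  if 4:a drops first: 92 orders
heap linearizations: 410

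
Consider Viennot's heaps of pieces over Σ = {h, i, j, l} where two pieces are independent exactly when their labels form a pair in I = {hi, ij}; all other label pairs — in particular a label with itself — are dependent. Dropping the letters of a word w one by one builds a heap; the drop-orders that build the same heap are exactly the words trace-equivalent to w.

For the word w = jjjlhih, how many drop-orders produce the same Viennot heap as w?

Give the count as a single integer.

0(j) covers ∅
1(j) covers 0:j
2(j) covers 1:j
3(l) covers 2:j
4(h) covers 3:l
5(i) covers 3:l
6(h) covers 4:h
floor of heap: 0:j
completions by unplaced set U, small U first (add the entries for U minus each lowest piece of U):
  |U|=1: {5}:1  {6}:1
  |U|=2: {4,6}:1  {5,6}:2
  |U|=3: {4,5,6}:3
  |U|=4: {3,4,5,6}:3
  |U|=5: {2,3,4,5,6}:3
  start at 0(j): 3

3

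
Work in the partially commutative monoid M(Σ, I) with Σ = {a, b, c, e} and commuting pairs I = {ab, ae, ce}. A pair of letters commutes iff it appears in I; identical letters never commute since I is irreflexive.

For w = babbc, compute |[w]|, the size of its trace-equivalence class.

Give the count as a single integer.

piece 0:b — minimal
piece 1:a — minimal
piece 2:b rests on {0:b}
piece 3:b rests on {2:b}
piece 4:c rests on {1:a, 3:b}
minimal pieces: {0:b, 1:a}
ways to finish when only these pieces remain (= sum over removing one remaining piece with nothing left below it):
  1 left: {4}→1
  2 left: {1,4}→1  {3,4}→1
  3 left: {1,3,4}→2  {2,3,4}→1
  placing 0:b first → 3 extensions
  placing 1:a first → 1 extensions
total linear extensions = 4

4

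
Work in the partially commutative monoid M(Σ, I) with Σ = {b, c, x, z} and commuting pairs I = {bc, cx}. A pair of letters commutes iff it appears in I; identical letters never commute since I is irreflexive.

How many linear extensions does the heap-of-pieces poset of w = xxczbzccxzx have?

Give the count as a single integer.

9

piece 0:x — minimal
piece 1:x rests on {0:x}
piece 2:c — minimal
piece 3:z rests on {1:x, 2:c}
piece 4:b rests on {3:z}
piece 5:z rests on {4:b}
piece 6:c rests on {5:z}
piece 7:c rests on {6:c}
piece 8:x rests on {5:z}
piece 9:z rests on {7:c, 8:x}
piece 10:x rests on {9:z}
minimal pieces: {0:x, 2:c}
ways to finish when only these pieces remain (= sum over removing one remaining piece with nothing left below it):
  1 left: {10}→1
  2 left: {9,10}→1
  3 left: {7,9,10}→1  {8,9,10}→1
  4 left: {6,7,9,10}→1  {7,8,9,10}→2
  5 left: {6,7,8,9,10}→3
  6 left: {5,6,7,8,9,10}→3
  7 left: {4,5,6,7,8,9,10}→3
  8 left: {3,4,5,6,7,8,9,10}→3
  9 left: {1,3,4,5,6,7,8,9,10}→3  {2,3,4,5,6,7,8,9,10}→3
  placing 0:x first → 6 extensions
  placing 2:c first → 3 extensions
total linear extensions = 9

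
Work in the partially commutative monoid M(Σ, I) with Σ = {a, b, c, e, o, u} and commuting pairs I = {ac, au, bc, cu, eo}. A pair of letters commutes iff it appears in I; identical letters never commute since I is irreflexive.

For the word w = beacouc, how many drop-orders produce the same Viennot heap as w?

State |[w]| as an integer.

4

#0=b has no predecessor
#1=e depends on [0:b]
#2=a depends on [1:e]
#3=c depends on [1:e]
#4=o depends on [2:a, 3:c]
#5=u depends on [4:o]
#6=c depends on [4:o]
sources: [0:b]
N(rest) = Σ N(rest − s) over sources s of rest; N(one piece) = 1:
  size 1 → [5]=1  [6]=1
  size 2 → [5,6]=2
  size 3 → [4,5,6]=2
  size 4 → [2,4,5,6]=2  [3,4,5,6]=2
  size 5 → [2,3,4,5,6]=4
  first=0(b) contributes 4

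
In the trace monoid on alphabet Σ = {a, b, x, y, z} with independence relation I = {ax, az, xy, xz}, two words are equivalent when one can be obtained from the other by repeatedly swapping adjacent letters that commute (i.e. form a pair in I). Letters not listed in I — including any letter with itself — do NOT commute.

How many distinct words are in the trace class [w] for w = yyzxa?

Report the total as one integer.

10

0(y) covers ∅
1(y) covers 0:y
2(z) covers 1:y
3(x) covers ∅
4(a) covers 1:y
floor of heap: 0:y, 3:x
completions by unplaced set U, small U first (add the entries for U minus each lowest piece of U):
  |U|=1: {2}:1  {3}:1  {4}:1
  |U|=2: {2,3}:2  {2,4}:2  {3,4}:2
  |U|=3: {1,2,4}:2  {2,3,4}:6
  start at 0(y): 8
  start at 3(x): 2
sum over floor = 10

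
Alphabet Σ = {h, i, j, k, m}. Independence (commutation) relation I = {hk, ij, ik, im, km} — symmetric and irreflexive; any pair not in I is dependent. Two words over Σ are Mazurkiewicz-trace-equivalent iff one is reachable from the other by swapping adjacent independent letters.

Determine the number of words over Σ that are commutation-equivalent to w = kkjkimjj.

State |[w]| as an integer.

16

drop 0:k onto floor
drop 1:k onto {0:k}
drop 2:j onto {1:k}
drop 3:k onto {2:j}
drop 4:i onto floor
drop 5:m onto {2:j}
drop 6:j onto {3:k, 5:m}
drop 7:j onto {6:j}
ground layer = {0:k, 4:i}
drop-orders for the pieces not yet dropped (sum over which currently-grounded one goes next):
  1 to go: {4} 1  {7} 1
  2 to go: {4,7} 2  {6,7} 1
  3 to go: {3,6,7} 1  {4,6,7} 3  {5,6,7} 1
  4 to go: {3,4,6,7} 4  {3,5,6,7} 2  {4,5,6,7} 4
  5 to go: {2,3,5,6,7} 2  {3,4,5,6,7} 10
  6 to go: {1,2,3,5,6,7} 2  {2,3,4,5,6,7} 12
  if 0:k drops first: 14 orders
  if 4:i drops first: 2 orders
heap linearizations: 16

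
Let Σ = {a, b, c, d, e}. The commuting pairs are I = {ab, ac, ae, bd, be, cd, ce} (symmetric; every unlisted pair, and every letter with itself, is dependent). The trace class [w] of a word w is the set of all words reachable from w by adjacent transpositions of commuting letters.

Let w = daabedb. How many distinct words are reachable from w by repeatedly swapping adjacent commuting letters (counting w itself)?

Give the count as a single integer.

drop 0:d onto floor
drop 1:a onto {0:d}
drop 2:a onto {1:a}
drop 3:b onto floor
drop 4:e onto {0:d}
drop 5:d onto {2:a, 4:e}
drop 6:b onto {3:b}
ground layer = {0:d, 3:b}
drop-orders for the pieces not yet dropped (sum over which currently-grounded one goes next):
  1 to go: {5} 1  {6} 1
  2 to go: {2,5} 1  {3,6} 1  {4,5} 1  {5,6} 2
  3 to go: {1,2,5} 1  {2,4,5} 2  {2,5,6} 3  {3,5,6} 3  {4,5,6} 3
  4 to go: {1,2,4,5} 3  {1,2,5,6} 4  {2,3,5,6} 6  {2,4,5,6} 8  {3,4,5,6} 6
  5 to go: {0,1,2,4,5} 3  {1,2,3,5,6} 10  {1,2,4,5,6} 15  {2,3,4,5,6} 20
  if 0:d drops first: 45 orders
  if 3:b drops first: 18 orders
heap linearizations: 63

63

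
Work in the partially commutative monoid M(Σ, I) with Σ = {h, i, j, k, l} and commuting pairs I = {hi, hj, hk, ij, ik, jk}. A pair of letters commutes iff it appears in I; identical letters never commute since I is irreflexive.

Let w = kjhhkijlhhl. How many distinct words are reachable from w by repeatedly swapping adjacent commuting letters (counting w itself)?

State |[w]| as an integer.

630

#0=k has no predecessor
#1=j has no predecessor
#2=h has no predecessor
#3=h depends on [2:h]
#4=k depends on [0:k]
#5=i has no predecessor
#6=j depends on [1:j]
#7=l depends on [3:h, 4:k, 5:i, 6:j]
#8=h depends on [7:l]
#9=h depends on [8:h]
#10=l depends on [9:h]
sources: [0:k, 1:j, 2:h, 5:i]
N(rest) = Σ N(rest − s) over sources s of rest; N(one piece) = 1:
  size 1 → [10]=1
  size 2 → [9,10]=1
  size 3 → [8,9,10]=1
  size 4 → [7,8,9,10]=1
  size 5 → [3,7,8,9,10]=1  [4,7,8,9,10]=1  [5,7,8,9,10]=1  [6,7,8,9,10]=1
  size 6 → [0,4,7,8,9,10]=1  [1,6,7,8,9,10]=1  [2,3,7,8,9,10]=1  [3,4,7,8,9,10]=2  [3,5,7,8,9,10]=2  [3,6,7,8,9,10]=2  [4,5,7,8,9,10]=2  [4,6,7,8,9,10]=2  [5,6,7,8,9,10]=2
  size 7 → [0,3,4,7,8,9,10]=3  [0,4,5,7,8,9,10]=3  [0,4,6,7,8,9,10]=3  [1,3,6,7,8,9,10]=3  [1,4,6,7,8,9,10]=3  [1,5,6,7,8,9,10]=3  [2,3,4,7,8,9,10]=3  [2,3,5,7,8,9,10]=3  [2,3,6,7,8,9,10]=3  [3,4,5,7,8,9,10]=6  [3,4,6,7,8,9,10]=6  [3,5,6,7,8,9,10]=6  [4,5,6,7,8,9,10]=6
  size 8 → [0,1,4,6,7,8,9,10]=6  [0,2,3,4,7,8,9,10]=6  [0,3,4,5,7,8,9,10]=12  [0,3,4,6,7,8,9,10]=12  [0,4,5,6,7,8,9,10]=12  [1,2,3,6,7,8,9,10]=6  [1,3,4,6,7,8,9,10]=12  [1,3,5,6,7,8,9,10]=12  [1,4,5,6,7,8,9,10]=12  [2,3,4,5,7,8,9,10]=12  [2,3,4,6,7,8,9,10]=12  [2,3,5,6,7,8,9,10]=12  [3,4,5,6,7,8,9,10]=24
  size 9 → [0,1,3,4,6,7,8,9,10]=30  [0,1,4,5,6,7,8,9,10]=30  [0,2,3,4,5,7,8,9,10]=30  [0,2,3,4,6,7,8,9,10]=30  [0,3,4,5,6,7,8,9,10]=60  [1,2,3,4,6,7,8,9,10]=30  [1,2,3,5,6,7,8,9,10]=30  [1,3,4,5,6,7,8,9,10]=60  [2,3,4,5,6,7,8,9,10]=60
  first=0(k) contributes 180
  first=1(j) contributes 180
  first=2(h) contributes 180
  first=5(i) contributes 90
|[w]| = 630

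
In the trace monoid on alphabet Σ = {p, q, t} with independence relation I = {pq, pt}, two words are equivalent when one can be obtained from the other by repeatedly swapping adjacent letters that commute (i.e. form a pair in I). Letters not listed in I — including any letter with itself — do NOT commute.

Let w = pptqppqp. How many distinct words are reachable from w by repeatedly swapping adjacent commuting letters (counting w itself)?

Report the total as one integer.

56

piece 0:p — minimal
piece 1:p rests on {0:p}
piece 2:t — minimal
piece 3:q rests on {2:t}
piece 4:p rests on {1:p}
piece 5:p rests on {4:p}
piece 6:q rests on {3:q}
piece 7:p rests on {5:p}
minimal pieces: {0:p, 2:t}
ways to finish when only these pieces remain (= sum over removing one remaining piece with nothing left below it):
  1 left: {6}→1  {7}→1
  2 left: {3,6}→1  {5,7}→1  {6,7}→2
  3 left: {2,3,6}→1  {3,6,7}→3  {4,5,7}→1  {5,6,7}→3
  4 left: {1,4,5,7}→1  {2,3,6,7}→4  {3,5,6,7}→6  {4,5,6,7}→4
  5 left: {0,1,4,5,7}→1  {1,4,5,6,7}→5  {2,3,5,6,7}→10  {3,4,5,6,7}→10
  6 left: {0,1,4,5,6,7}→6  {1,3,4,5,6,7}→15  {2,3,4,5,6,7}→20
  placing 0:p first → 35 extensions
  placing 2:t first → 21 extensions
total linear extensions = 56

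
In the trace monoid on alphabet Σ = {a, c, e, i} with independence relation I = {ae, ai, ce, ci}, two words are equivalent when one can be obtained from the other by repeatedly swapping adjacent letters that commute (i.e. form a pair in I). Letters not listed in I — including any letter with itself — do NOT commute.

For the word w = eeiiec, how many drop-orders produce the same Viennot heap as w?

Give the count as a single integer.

6

0(e) covers ∅
1(e) covers 0:e
2(i) covers 1:e
3(i) covers 2:i
4(e) covers 3:i
5(c) covers ∅
floor of heap: 0:e, 5:c
completions by unplaced set U, small U first (add the entries for U minus each lowest piece of U):
  |U|=1: {4}:1  {5}:1
  |U|=2: {3,4}:1  {4,5}:2
  |U|=3: {2,3,4}:1  {3,4,5}:3
  |U|=4: {1,2,3,4}:1  {2,3,4,5}:4
  start at 0(e): 5
  start at 5(c): 1
sum over floor = 6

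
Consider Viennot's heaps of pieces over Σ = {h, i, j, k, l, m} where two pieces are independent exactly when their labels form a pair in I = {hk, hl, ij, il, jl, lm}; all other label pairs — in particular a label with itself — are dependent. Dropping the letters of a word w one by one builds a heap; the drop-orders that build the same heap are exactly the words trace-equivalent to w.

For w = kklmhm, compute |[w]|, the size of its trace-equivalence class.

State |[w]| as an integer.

4

piece 0:k — minimal
piece 1:k rests on {0:k}
piece 2:l rests on {1:k}
piece 3:m rests on {1:k}
piece 4:h rests on {3:m}
piece 5:m rests on {4:h}
minimal pieces: {0:k}
ways to finish when only these pieces remain (= sum over removing one remaining piece with nothing left below it):
  1 left: {2}→1  {5}→1
  2 left: {2,5}→2  {4,5}→1
  3 left: {2,4,5}→3  {3,4,5}→1
  4 left: {2,3,4,5}→4
  placing 0:k first → 4 extensions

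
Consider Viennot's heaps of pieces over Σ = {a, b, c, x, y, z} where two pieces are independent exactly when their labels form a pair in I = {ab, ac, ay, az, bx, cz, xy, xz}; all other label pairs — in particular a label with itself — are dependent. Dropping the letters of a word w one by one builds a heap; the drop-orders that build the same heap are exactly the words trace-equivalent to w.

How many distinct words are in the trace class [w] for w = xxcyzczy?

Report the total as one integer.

3

piece 0:x — minimal
piece 1:x rests on {0:x}
piece 2:c rests on {1:x}
piece 3:y rests on {2:c}
piece 4:z rests on {3:y}
piece 5:c rests on {3:y}
piece 6:z rests on {4:z}
piece 7:y rests on {5:c, 6:z}
minimal pieces: {0:x}
ways to finish when only these pieces remain (= sum over removing one remaining piece with nothing left below it):
  1 left: {7}→1
  2 left: {5,7}→1  {6,7}→1
  3 left: {4,6,7}→1  {5,6,7}→2
  4 left: {4,5,6,7}→3
  5 left: {3,4,5,6,7}→3
  6 left: {2,3,4,5,6,7}→3
  placing 0:x first → 3 extensions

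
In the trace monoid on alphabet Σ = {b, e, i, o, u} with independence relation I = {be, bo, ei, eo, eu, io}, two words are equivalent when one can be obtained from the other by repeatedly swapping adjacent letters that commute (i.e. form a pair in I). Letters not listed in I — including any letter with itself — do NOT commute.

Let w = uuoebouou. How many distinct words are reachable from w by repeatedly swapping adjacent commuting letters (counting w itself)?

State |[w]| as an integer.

27

piece 0:u — minimal
piece 1:u rests on {0:u}
piece 2:o rests on {1:u}
piece 3:e — minimal
piece 4:b rests on {1:u}
piece 5:o rests on {2:o}
piece 6:u rests on {4:b, 5:o}
piece 7:o rests on {6:u}
piece 8:u rests on {7:o}
minimal pieces: {0:u, 3:e}
ways to finish when only these pieces remain (= sum over removing one remaining piece with nothing left below it):
  1 left: {3}→1  {8}→1
  2 left: {3,8}→2  {7,8}→1
  3 left: {3,7,8}→3  {6,7,8}→1
  4 left: {3,6,7,8}→4  {4,6,7,8}→1  {5,6,7,8}→1
  5 left: {2,5,6,7,8}→1  {3,4,6,7,8}→5  {3,5,6,7,8}→5  {4,5,6,7,8}→2
  6 left: {2,3,5,6,7,8}→6  {2,4,5,6,7,8}→3  {3,4,5,6,7,8}→12
  7 left: {1,2,4,5,6,7,8}→3  {2,3,4,5,6,7,8}→21
  placing 0:u first → 24 extensions
  placing 3:e first → 3 extensions
total linear extensions = 27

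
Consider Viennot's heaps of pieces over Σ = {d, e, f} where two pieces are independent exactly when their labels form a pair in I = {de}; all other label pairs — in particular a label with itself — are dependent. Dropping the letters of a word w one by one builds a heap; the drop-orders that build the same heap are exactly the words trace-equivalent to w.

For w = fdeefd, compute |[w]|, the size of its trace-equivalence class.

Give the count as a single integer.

3

0(f) covers ∅
1(d) covers 0:f
2(e) covers 0:f
3(e) covers 2:e
4(f) covers 1:d, 3:e
5(d) covers 4:f
floor of heap: 0:f
completions by unplaced set U, small U first (add the entries for U minus each lowest piece of U):
  |U|=1: {5}:1
  |U|=2: {4,5}:1
  |U|=3: {1,4,5}:1  {3,4,5}:1
  |U|=4: {1,3,4,5}:2  {2,3,4,5}:1
  start at 0(f): 3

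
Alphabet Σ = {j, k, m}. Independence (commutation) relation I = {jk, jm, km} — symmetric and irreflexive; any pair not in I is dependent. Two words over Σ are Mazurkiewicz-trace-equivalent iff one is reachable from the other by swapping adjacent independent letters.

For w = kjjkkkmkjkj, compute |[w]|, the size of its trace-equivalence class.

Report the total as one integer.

piece 0:k — minimal
piece 1:j — minimal
piece 2:j rests on {1:j}
piece 3:k rests on {0:k}
piece 4:k rests on {3:k}
piece 5:k rests on {4:k}
piece 6:m — minimal
piece 7:k rests on {5:k}
piece 8:j rests on {2:j}
piece 9:k rests on {7:k}
piece 10:j rests on {8:j}
minimal pieces: {0:k, 1:j, 6:m}
ways to finish when only these pieces remain (= sum over removing one remaining piece with nothing left below it):
  1 left: {6}→1  {9}→1  {10}→1
  2 left: {6,9}→2  {6,10}→2  {7,9}→1  {8,10}→1  {9,10}→2
  3 left: {2,8,10}→1  {5,7,9}→1  {6,7,9}→3  {6,8,10}→3  {6,9,10}→6  {7,9,10}→3  {8,9,10}→3
  4 left: {1,2,8,10}→1  {2,6,8,10}→4  {2,8,9,10}→4  {4,5,7,9}→1  {5,6,7,9}→4  {5,7,9,10}→4  {6,7,9,10}→12  {6,8,9,10}→12  {7,8,9,10}→6
  5 left: {1,2,6,8,10}→5  {1,2,8,9,10}→5  {2,6,8,9,10}→20  {2,7,8,9,10}→10  {3,4,5,7,9}→1  {4,5,6,7,9}→5  {4,5,7,9,10}→5  {5,6,7,9,10}→20  {5,7,8,9,10}→10  {6,7,8,9,10}→30
  6 left: {0,3,4,5,7,9}→1  {1,2,6,8,9,10}→30  {1,2,7,8,9,10}→15  {2,5,7,8,9,10}→20  {2,6,7,8,9,10}→60  {3,4,5,6,7,9}→6  {3,4,5,7,9,10}→6  {4,5,6,7,9,10}→30  {4,5,7,8,9,10}→15  {5,6,7,8,9,10}→60
  7 left: {0,3,4,5,6,7,9}→7  {0,3,4,5,7,9,10}→7  {1,2,5,7,8,9,10}→35  {1,2,6,7,8,9,10}→105  {2,4,5,7,8,9,10}→35  {2,5,6,7,8,9,10}→140  {3,4,5,6,7,9,10}→42  {3,4,5,7,8,9,10}→21  {4,5,6,7,8,9,10}→105
  8 left: {0,3,4,5,6,7,9,10}→56  {0,3,4,5,7,8,9,10}→28  {1,2,4,5,7,8,9,10}→70  {1,2,5,6,7,8,9,10}→280  {2,3,4,5,7,8,9,10}→56  {2,4,5,6,7,8,9,10}→280  {3,4,5,6,7,8,9,10}→168
  9 left: {0,2,3,4,5,7,8,9,10}→84  {0,3,4,5,6,7,8,9,10}→252  {1,2,3,4,5,7,8,9,10}→126  {1,2,4,5,6,7,8,9,10}→630  {2,3,4,5,6,7,8,9,10}→504
  placing 0:k first → 1260 extensions
  placing 1:j first → 840 extensions
  placing 6:m first → 210 extensions
total linear extensions = 2310

2310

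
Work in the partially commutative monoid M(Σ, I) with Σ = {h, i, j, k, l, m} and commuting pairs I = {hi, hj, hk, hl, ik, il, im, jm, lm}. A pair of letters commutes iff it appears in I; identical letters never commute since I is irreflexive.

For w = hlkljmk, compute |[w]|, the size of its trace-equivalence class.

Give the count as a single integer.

#0=h has no predecessor
#1=l has no predecessor
#2=k depends on [1:l]
#3=l depends on [2:k]
#4=j depends on [3:l]
#5=m depends on [0:h, 2:k]
#6=k depends on [4:j, 5:m]
sources: [0:h, 1:l]
N(rest) = Σ N(rest − s) over sources s of rest; N(one piece) = 1:
  size 1 → [6]=1
  size 2 → [4,6]=1  [5,6]=1
  size 3 → [0,5,6]=1  [3,4,6]=1  [4,5,6]=2
  size 4 → [0,4,5,6]=3  [3,4,5,6]=3
  size 5 → [0,3,4,5,6]=6  [2,3,4,5,6]=3
  first=0(h) contributes 3
  first=1(l) contributes 9
|[w]| = 12

12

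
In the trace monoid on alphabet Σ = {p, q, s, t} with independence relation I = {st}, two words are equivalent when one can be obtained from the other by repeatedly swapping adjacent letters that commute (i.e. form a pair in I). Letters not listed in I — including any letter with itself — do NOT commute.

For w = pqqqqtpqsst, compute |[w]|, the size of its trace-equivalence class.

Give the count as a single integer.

3

piece 0:p — minimal
piece 1:q rests on {0:p}
piece 2:q rests on {1:q}
piece 3:q rests on {2:q}
piece 4:q rests on {3:q}
piece 5:t rests on {4:q}
piece 6:p rests on {5:t}
piece 7:q rests on {6:p}
piece 8:s rests on {7:q}
piece 9:s rests on {8:s}
piece 10:t rests on {7:q}
minimal pieces: {0:p}
ways to finish when only these pieces remain (= sum over removing one remaining piece with nothing left below it):
  1 left: {9}→1  {10}→1
  2 left: {8,9}→1  {9,10}→2
  3 left: {8,9,10}→3
  4 left: {7,8,9,10}→3
  5 left: {6,7,8,9,10}→3
  6 left: {5,6,7,8,9,10}→3
  7 left: {4,5,6,7,8,9,10}→3
  8 left: {3,4,5,6,7,8,9,10}→3
  9 left: {2,3,4,5,6,7,8,9,10}→3
  placing 0:p first → 3 extensions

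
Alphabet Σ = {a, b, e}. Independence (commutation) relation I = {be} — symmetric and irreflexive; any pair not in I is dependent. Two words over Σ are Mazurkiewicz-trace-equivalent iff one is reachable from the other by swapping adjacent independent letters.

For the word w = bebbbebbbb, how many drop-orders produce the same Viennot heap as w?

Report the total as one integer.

45

0(b) covers ∅
1(e) covers ∅
2(b) covers 0:b
3(b) covers 2:b
4(b) covers 3:b
5(e) covers 1:e
6(b) covers 4:b
7(b) covers 6:b
8(b) covers 7:b
9(b) covers 8:b
floor of heap: 0:b, 1:e
completions by unplaced set U, small U first (add the entries for U minus each lowest piece of U):
  |U|=1: {5}:1  {9}:1
  |U|=2: {1,5}:1  {5,9}:2  {8,9}:1
  |U|=3: {1,5,9}:3  {5,8,9}:3  {7,8,9}:1
  |U|=4: {1,5,8,9}:6  {5,7,8,9}:4  {6,7,8,9}:1
  |U|=5: {1,5,7,8,9}:10  {4,6,7,8,9}:1  {5,6,7,8,9}:5
  |U|=6: {1,5,6,7,8,9}:15  {3,4,6,7,8,9}:1  {4,5,6,7,8,9}:6
  |U|=7: {1,4,5,6,7,8,9}:21  {2,3,4,6,7,8,9}:1  {3,4,5,6,7,8,9}:7
  |U|=8: {0,2,3,4,6,7,8,9}:1  {1,3,4,5,6,7,8,9}:28  {2,3,4,5,6,7,8,9}:8
  start at 0(b): 36
  start at 1(e): 9
sum over floor = 45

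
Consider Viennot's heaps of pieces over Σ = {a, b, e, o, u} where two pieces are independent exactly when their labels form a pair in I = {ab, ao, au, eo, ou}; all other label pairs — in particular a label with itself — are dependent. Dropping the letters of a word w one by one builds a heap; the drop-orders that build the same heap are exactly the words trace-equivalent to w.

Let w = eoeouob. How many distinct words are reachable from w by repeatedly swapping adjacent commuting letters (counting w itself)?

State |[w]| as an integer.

20

0(e) covers ∅
1(o) covers ∅
2(e) covers 0:e
3(o) covers 1:o
4(u) covers 2:e
5(o) covers 3:o
6(b) covers 4:u, 5:o
floor of heap: 0:e, 1:o
completions by unplaced set U, small U first (add the entries for U minus each lowest piece of U):
  |U|=1: {6}:1
  |U|=2: {4,6}:1  {5,6}:1
  |U|=3: {2,4,6}:1  {3,5,6}:1  {4,5,6}:2
  |U|=4: {0,2,4,6}:1  {1,3,5,6}:1  {2,4,5,6}:3  {3,4,5,6}:3
  |U|=5: {0,2,4,5,6}:4  {1,3,4,5,6}:4  {2,3,4,5,6}:6
  start at 0(e): 10
  start at 1(o): 10
sum over floor = 20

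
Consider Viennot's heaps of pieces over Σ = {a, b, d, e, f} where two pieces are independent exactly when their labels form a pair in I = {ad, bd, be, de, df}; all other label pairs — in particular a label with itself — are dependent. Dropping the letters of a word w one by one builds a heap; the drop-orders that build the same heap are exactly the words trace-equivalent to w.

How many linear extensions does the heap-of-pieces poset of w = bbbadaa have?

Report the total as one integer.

7

drop 0:b onto floor
drop 1:b onto {0:b}
drop 2:b onto {1:b}
drop 3:a onto {2:b}
drop 4:d onto floor
drop 5:a onto {3:a}
drop 6:a onto {5:a}
ground layer = {0:b, 4:d}
drop-orders for the pieces not yet dropped (sum over which currently-grounded one goes next):
  1 to go: {4} 1  {6} 1
  2 to go: {4,6} 2  {5,6} 1
  3 to go: {3,5,6} 1  {4,5,6} 3
  4 to go: {2,3,5,6} 1  {3,4,5,6} 4
  5 to go: {1,2,3,5,6} 1  {2,3,4,5,6} 5
  if 0:b drops first: 6 orders
  if 4:d drops first: 1 orders
heap linearizations: 7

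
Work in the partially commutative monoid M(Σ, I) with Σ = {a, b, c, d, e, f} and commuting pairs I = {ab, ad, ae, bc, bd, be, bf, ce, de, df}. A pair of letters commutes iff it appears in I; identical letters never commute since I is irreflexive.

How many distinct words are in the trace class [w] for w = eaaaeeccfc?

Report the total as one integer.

56

piece 0:e — minimal
piece 1:a — minimal
piece 2:a rests on {1:a}
piece 3:a rests on {2:a}
piece 4:e rests on {0:e}
piece 5:e rests on {4:e}
piece 6:c rests on {3:a}
piece 7:c rests on {6:c}
piece 8:f rests on {5:e, 7:c}
piece 9:c rests on {8:f}
minimal pieces: {0:e, 1:a}
ways to finish when only these pieces remain (= sum over removing one remaining piece with nothing left below it):
  1 left: {9}→1
  2 left: {8,9}→1
  3 left: {5,8,9}→1  {7,8,9}→1
  4 left: {4,5,8,9}→1  {5,7,8,9}→2  {6,7,8,9}→1
  5 left: {0,4,5,8,9}→1  {3,6,7,8,9}→1  {4,5,7,8,9}→3  {5,6,7,8,9}→3
  6 left: {0,4,5,7,8,9}→4  {2,3,6,7,8,9}→1  {3,5,6,7,8,9}→4  {4,5,6,7,8,9}→6
  7 left: {0,4,5,6,7,8,9}→10  {1,2,3,6,7,8,9}→1  {2,3,5,6,7,8,9}→5  {3,4,5,6,7,8,9}→10
  8 left: {0,3,4,5,6,7,8,9}→20  {1,2,3,5,6,7,8,9}→6  {2,3,4,5,6,7,8,9}→15
  placing 0:e first → 21 extensions
  placing 1:a first → 35 extensions
total linear extensions = 56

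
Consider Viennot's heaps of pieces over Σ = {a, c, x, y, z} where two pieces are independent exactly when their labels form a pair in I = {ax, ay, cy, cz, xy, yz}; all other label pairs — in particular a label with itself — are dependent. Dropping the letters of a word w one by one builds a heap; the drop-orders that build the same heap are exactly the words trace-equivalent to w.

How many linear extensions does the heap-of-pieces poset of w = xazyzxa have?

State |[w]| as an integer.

28

piece 0:x — minimal
piece 1:a — minimal
piece 2:z rests on {0:x, 1:a}
piece 3:y — minimal
piece 4:z rests on {2:z}
piece 5:x rests on {4:z}
piece 6:a rests on {4:z}
minimal pieces: {0:x, 1:a, 3:y}
ways to finish when only these pieces remain (= sum over removing one remaining piece with nothing left below it):
  1 left: {3}→1  {5}→1  {6}→1
  2 left: {3,5}→2  {3,6}→2  {5,6}→2
  3 left: {3,5,6}→6  {4,5,6}→2
  4 left: {2,4,5,6}→2  {3,4,5,6}→8
  5 left: {0,2,4,5,6}→2  {1,2,4,5,6}→2  {2,3,4,5,6}→10
  placing 0:x first → 12 extensions
  placing 1:a first → 12 extensions
  placing 3:y first → 4 extensions
total linear extensions = 28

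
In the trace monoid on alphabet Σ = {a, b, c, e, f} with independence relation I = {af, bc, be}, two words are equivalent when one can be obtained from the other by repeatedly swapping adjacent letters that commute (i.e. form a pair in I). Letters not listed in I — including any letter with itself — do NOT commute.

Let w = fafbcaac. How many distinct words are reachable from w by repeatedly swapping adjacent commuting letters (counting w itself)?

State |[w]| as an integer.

piece 0:f — minimal
piece 1:a — minimal
piece 2:f rests on {0:f}
piece 3:b rests on {1:a, 2:f}
piece 4:c rests on {1:a, 2:f}
piece 5:a rests on {3:b, 4:c}
piece 6:a rests on {5:a}
piece 7:c rests on {6:a}
minimal pieces: {0:f, 1:a}
ways to finish when only these pieces remain (= sum over removing one remaining piece with nothing left below it):
  1 left: {7}→1
  2 left: {6,7}→1
  3 left: {5,6,7}→1
  4 left: {3,5,6,7}→1  {4,5,6,7}→1
  5 left: {3,4,5,6,7}→2
  6 left: {1,3,4,5,6,7}→2  {2,3,4,5,6,7}→2
  placing 0:f first → 4 extensions
  placing 1:a first → 2 extensions
total linear extensions = 6

6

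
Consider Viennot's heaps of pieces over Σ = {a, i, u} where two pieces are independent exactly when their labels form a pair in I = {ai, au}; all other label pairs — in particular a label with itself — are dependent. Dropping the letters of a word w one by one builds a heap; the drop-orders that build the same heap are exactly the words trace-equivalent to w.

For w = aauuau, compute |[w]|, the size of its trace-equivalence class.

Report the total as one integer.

20

piece 0:a — minimal
piece 1:a rests on {0:a}
piece 2:u — minimal
piece 3:u rests on {2:u}
piece 4:a rests on {1:a}
piece 5:u rests on {3:u}
minimal pieces: {0:a, 2:u}
ways to finish when only these pieces remain (= sum over removing one remaining piece with nothing left below it):
  1 left: {4}→1  {5}→1
  2 left: {1,4}→1  {3,5}→1  {4,5}→2
  3 left: {0,1,4}→1  {1,4,5}→3  {2,3,5}→1  {3,4,5}→3
  4 left: {0,1,4,5}→4  {1,3,4,5}→6  {2,3,4,5}→4
  placing 0:a first → 10 extensions
  placing 2:u first → 10 extensions
total linear extensions = 20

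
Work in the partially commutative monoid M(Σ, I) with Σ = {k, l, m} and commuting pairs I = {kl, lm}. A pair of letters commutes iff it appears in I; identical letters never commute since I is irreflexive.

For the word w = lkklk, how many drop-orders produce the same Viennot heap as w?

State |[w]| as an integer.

#0=l has no predecessor
#1=k has no predecessor
#2=k depends on [1:k]
#3=l depends on [0:l]
#4=k depends on [2:k]
sources: [0:l, 1:k]
N(rest) = Σ N(rest − s) over sources s of rest; N(one piece) = 1:
  size 1 → [3]=1  [4]=1
  size 2 → [0,3]=1  [2,4]=1  [3,4]=2
  size 3 → [0,3,4]=3  [1,2,4]=1  [2,3,4]=3
  first=0(l) contributes 4
  first=1(k) contributes 6
|[w]| = 10

10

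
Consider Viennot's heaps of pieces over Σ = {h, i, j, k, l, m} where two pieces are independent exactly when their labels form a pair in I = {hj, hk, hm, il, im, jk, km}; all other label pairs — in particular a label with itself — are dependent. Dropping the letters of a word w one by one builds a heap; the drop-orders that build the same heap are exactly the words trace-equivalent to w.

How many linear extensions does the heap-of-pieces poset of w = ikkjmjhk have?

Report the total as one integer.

140

piece 0:i — minimal
piece 1:k rests on {0:i}
piece 2:k rests on {1:k}
piece 3:j rests on {0:i}
piece 4:m rests on {3:j}
piece 5:j rests on {4:m}
piece 6:h rests on {0:i}
piece 7:k rests on {2:k}
minimal pieces: {0:i}
ways to finish when only these pieces remain (= sum over removing one remaining piece with nothing left below it):
  1 left: {5}→1  {6}→1  {7}→1
  2 left: {2,7}→1  {4,5}→1  {5,6}→2  {5,7}→2  {6,7}→2
  3 left: {1,2,7}→1  {2,5,7}→3  {2,6,7}→3  {3,4,5}→1  {4,5,6}→3  {4,5,7}→3  {5,6,7}→6
  4 left: {1,2,5,7}→4  {1,2,6,7}→4  {2,4,5,7}→6  {2,5,6,7}→12  {3,4,5,6}→4  {3,4,5,7}→4  {4,5,6,7}→12
  5 left: {1,2,4,5,7}→10  {1,2,5,6,7}→20  {2,3,4,5,7}→10  {2,4,5,6,7}→30  {3,4,5,6,7}→20
  6 left: {1,2,3,4,5,7}→20  {1,2,4,5,6,7}→60  {2,3,4,5,6,7}→60
  placing 0:i first → 140 extensions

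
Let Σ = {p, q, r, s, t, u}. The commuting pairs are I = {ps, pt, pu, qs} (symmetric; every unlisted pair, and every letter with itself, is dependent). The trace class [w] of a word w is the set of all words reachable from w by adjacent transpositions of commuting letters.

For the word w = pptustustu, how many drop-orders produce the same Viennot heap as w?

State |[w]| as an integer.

45

piece 0:p — minimal
piece 1:p rests on {0:p}
piece 2:t — minimal
piece 3:u rests on {2:t}
piece 4:s rests on {3:u}
piece 5:t rests on {4:s}
piece 6:u rests on {5:t}
piece 7:s rests on {6:u}
piece 8:t rests on {7:s}
piece 9:u rests on {8:t}
minimal pieces: {0:p, 2:t}
ways to finish when only these pieces remain (= sum over removing one remaining piece with nothing left below it):
  1 left: {1}→1  {9}→1
  2 left: {0,1}→1  {1,9}→2  {8,9}→1
  3 left: {0,1,9}→3  {1,8,9}→3  {7,8,9}→1
  4 left: {0,1,8,9}→6  {1,7,8,9}→4  {6,7,8,9}→1
  5 left: {0,1,7,8,9}→10  {1,6,7,8,9}→5  {5,6,7,8,9}→1
  6 left: {0,1,6,7,8,9}→15  {1,5,6,7,8,9}→6  {4,5,6,7,8,9}→1
  7 left: {0,1,5,6,7,8,9}→21  {1,4,5,6,7,8,9}→7  {3,4,5,6,7,8,9}→1
  8 left: {0,1,4,5,6,7,8,9}→28  {1,3,4,5,6,7,8,9}→8  {2,3,4,5,6,7,8,9}→1
  placing 0:p first → 9 extensions
  placing 2:t first → 36 extensions
total linear extensions = 45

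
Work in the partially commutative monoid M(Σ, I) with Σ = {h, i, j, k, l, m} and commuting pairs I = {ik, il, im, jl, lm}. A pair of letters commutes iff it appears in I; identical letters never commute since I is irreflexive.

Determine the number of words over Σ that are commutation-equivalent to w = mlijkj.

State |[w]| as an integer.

8

0(m) covers ∅
1(l) covers ∅
2(i) covers ∅
3(j) covers 0:m, 2:i
4(k) covers 1:l, 3:j
5(j) covers 4:k
floor of heap: 0:m, 1:l, 2:i
completions by unplaced set U, small U first (add the entries for U minus each lowest piece of U):
  |U|=1: {5}:1
  |U|=2: {4,5}:1
  |U|=3: {1,4,5}:1  {3,4,5}:1
  |U|=4: {0,3,4,5}:1  {1,3,4,5}:2  {2,3,4,5}:1
  start at 0(m): 3
  start at 1(l): 2
  start at 2(i): 3
sum over floor = 8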